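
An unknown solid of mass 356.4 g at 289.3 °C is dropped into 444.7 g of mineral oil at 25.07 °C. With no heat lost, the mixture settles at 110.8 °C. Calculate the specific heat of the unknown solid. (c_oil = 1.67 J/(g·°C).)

c ≈ 1 J/(g·°C)

Setting the total heat transfer to zero:
356.4×c×(110.8 − 289.3) + 444.7×1.67×(110.8 − 25.07) = 0
-63617 c = -63667
c = -63667/-63617 ≈ 1.001 J/(g·°C)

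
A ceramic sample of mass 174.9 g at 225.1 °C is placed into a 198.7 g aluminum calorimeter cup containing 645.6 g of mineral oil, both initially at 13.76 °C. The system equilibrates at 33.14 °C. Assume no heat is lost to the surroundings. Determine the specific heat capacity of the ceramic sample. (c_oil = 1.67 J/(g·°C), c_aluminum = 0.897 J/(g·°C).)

Energy conservation, ΣQ = 0:
174.9×c×(33.14 − 225.1) + 645.6×1.67×(33.14 − 13.76) + 198.7×0.897×(33.14 − 13.76) = 0
-33574 c = -24349
c = -24349/-33574 ≈ 0.7252 J/(g·°C)

c ≈ 0.725 J/(g·°C)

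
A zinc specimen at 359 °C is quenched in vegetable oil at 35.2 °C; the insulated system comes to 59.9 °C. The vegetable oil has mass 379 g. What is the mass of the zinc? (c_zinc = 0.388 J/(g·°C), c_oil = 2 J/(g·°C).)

m ≈ 161 g

Taking heat into each body as positive, Σ m c ΔT = 0:
m×0.388×(59.9 − 359) + 379×2×(59.9 − 35.2) = 0
-116.05 m = -18723
m = -18723/-116.05 ≈ 161.3 g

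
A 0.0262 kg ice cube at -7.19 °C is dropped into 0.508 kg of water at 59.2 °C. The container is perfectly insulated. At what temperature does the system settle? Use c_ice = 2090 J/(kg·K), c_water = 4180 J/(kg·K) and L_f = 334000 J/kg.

Heat gained plus heat lost sum to zero:
warm ice to 0 °C: 0.0262×2090×(0 − (-7.19)) = 393.71; melt ice: 0.0262×334000 = 8750.8; warm the meltwater: 109.52 T; water: 2123.4(T − 59.2)
2233 T = 125708 − 9144.5 = 116563
T ≈ 52.20 °C. Since T > 0 °C, the all-ice-melts assumption holds.

T_f ≈ 52.2 °C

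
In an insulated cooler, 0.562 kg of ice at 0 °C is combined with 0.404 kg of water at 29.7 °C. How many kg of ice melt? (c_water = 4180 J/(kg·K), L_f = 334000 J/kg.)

Water can give up m c ΔT = 0.404·4180·29.7 = 50155 J before reaching 0 °C.
Fully melting the ice requires m_ice L_f = 0.562·334000 = 187708 J.
Since 50155 < 187708 J, not all the ice melts; equilibrium is at 0 °C.
Mass melted = 50155/334000 ≈ 0.1502 kg.

m_melted ≈ 0.15 kg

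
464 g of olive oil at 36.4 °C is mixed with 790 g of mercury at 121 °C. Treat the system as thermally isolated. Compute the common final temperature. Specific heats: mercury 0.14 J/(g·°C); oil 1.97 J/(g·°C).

T_f ≈ 45.5 °C

Let T be the final temperature. ΣQ_i = 0:
790·0.14·(T − 121) + 464·1.97·(T − 36.4) = 0
110.6(T − 121) + 914.08(T − 36.4) = 0
(110.6 + 914.08) T = 110.6·121 + 914.08·36.4
T ≈ 45.53 °C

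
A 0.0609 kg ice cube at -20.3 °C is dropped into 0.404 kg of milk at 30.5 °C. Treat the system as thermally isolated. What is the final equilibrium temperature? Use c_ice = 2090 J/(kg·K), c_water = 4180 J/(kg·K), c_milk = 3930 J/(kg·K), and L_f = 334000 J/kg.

Net heat exchanged in the isolated system is zero:
ice -20.3→0 °C: 0.0609×2090×20.3 = 2583.8
  fusion: m_ice L_f = 0.0609×334000 = 20341
  meltwater 0→T: 0.0609×4180×T = 254.56 T
  milk cools: 0.404×3930×(T − 30.5) = 1587.7(T − 30.5)
1842.3 T = 48425 − 22924 = 25501
T ≈ 13.84 °C (positive, so assuming full melt was valid).

T_f ≈ 13.8 °C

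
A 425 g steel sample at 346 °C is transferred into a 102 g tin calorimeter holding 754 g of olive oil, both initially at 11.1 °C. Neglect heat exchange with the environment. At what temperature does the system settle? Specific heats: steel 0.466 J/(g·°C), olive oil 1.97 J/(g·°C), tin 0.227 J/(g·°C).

Energy conservation, ΣQ = 0:
425·0.466·(T − 346) + 754·1.97·(T − 11.1) + 102·0.227·(T − 11.1) = 0
(198.05 + 1485.4 + 23.15) T = 198.05·346 + 1485.4·11.1 + 23.15·11.1
T = 85270 / 1706.6 = 50 °C

T_f ≈ 50.0 °C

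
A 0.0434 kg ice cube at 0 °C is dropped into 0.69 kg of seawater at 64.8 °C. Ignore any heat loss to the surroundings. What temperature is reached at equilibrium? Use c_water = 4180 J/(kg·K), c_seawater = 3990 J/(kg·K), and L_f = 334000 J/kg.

T_f ≈ 55.9 °C

Taking heat into each body as positive, Σ m c ΔT = 0:
latent heat to melt: 0.0434·334000 = 14496; warm the meltwater: 181.41 T; seawater cools: 0.69·3990·(T − 64.8) = 2753.1(T − 64.8)
2934.5 T = 178401 − 14496 = 163905
T ≈ 55.85 °C — above 0 °C, consistent with complete melting.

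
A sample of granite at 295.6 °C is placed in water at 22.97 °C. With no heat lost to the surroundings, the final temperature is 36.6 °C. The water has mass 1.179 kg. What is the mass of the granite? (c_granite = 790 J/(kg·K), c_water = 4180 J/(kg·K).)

m ≈ 0.328 kg

|Q_granite| = |Q_water|:
m·790·(295.6 − 36.6) = 1.179·4180·(36.6 − 22.97)
204610 m = 67172  ⇒  m ≈ 0.3283 kg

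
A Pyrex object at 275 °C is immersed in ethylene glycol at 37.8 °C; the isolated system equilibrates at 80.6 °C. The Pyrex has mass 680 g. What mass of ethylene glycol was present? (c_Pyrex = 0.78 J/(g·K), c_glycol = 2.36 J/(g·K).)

m ≈ 1020 g

Heat lost by the Pyrex = heat gained by the glycol:
680×0.78×(275 − 80.6) = m×2.36×(80.6 − 37.8)
101.01 m = 103110  ⇒  m ≈ 1021 g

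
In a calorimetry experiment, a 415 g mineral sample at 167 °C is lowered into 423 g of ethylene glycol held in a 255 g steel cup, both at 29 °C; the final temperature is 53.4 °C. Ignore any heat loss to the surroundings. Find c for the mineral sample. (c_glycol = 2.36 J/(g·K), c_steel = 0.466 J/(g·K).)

c ≈ 0.578 J/(g·K)

Taking heat into each body as positive, Σ m c ΔT = 0:
415×c×(53.4 − 167) + 423×2.36×(53.4 − 29) + 255×0.466×(53.4 − 29) = 0
-47144 c = -27257
c = -27257/-47144 ≈ 0.5782 J/(g·K)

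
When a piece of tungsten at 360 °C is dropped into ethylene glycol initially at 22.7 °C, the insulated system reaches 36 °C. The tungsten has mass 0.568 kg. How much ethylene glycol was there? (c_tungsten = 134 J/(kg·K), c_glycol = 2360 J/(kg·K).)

Conservation of energy gives ΣQ = 0:
0.568·134·(36 − 360) + m·2360·(36 − 22.7) = 0
31388 m = 24660
m = 24660/31388 ≈ 0.7857 kg

m ≈ 0.786 kg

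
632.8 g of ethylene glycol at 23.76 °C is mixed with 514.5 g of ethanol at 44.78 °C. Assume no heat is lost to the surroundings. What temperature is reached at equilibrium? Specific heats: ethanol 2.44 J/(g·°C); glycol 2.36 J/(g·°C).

Energy conservation, ΣQ = 0:
514.5·2.44·(T − 44.78) + 632.8·2.36·(T − 23.76) = 0
1255.4(T − 44.78) + 1493.4(T − 23.76) = 0
2748.8 T = 91699
T ≈ 33.36 °C

T_f ≈ 33.4 °C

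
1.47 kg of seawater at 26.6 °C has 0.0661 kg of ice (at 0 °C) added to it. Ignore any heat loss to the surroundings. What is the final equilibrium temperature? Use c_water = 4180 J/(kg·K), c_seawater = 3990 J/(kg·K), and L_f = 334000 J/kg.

T_f ≈ 21.8 °C

Sum of m c ΔT and latent-heat terms is zero:
melt ice: 0.0661×334000 = 22077
  warm the meltwater: 276.3 T
  seawater cools: 1.47×3990×(T − 26.6) = 5865.3(T − 26.6)
6141.6 T = 156017 − 22077 = 133940
T ≈ 21.81 °C (positive, so assuming full melt was valid).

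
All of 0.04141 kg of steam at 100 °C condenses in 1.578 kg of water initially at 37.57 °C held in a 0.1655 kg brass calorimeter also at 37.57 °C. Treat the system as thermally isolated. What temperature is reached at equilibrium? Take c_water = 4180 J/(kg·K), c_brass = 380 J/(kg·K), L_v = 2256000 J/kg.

Sum of m c ΔT and latent-heat terms is zero:
steam→water at 100 °C releases m L_v = 0.04141·2256000 = 93421; condensed water 100 °C→T: 173.09(T − 100); water warms: 1.578·4180·(T − 37.57) = 6596(T − 37.57); cup: 62.89(T − 37.57)
6832 T = 93421 + 17309 + 250176 = 360906
T ≈ 52.83 °C — below 100 °C, confirming all the steam condensed.

T_f ≈ 52.8 °C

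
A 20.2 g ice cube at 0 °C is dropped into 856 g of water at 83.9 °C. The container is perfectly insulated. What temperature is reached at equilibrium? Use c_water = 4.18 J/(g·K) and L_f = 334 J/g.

Setting the total heat transfer to zero:
melt ice: 20.2·334 = 6746.8
  warm the meltwater: 84.44 T
  water cools: 856·4.18·(T − 83.9) = 3578.1(T − 83.9)
3662.5 T = 300201 − 6746.8 = 293454
T ≈ 80.12 °C. Since T > 0 °C, the all-ice-melts assumption holds.

T_f ≈ 80.1 °C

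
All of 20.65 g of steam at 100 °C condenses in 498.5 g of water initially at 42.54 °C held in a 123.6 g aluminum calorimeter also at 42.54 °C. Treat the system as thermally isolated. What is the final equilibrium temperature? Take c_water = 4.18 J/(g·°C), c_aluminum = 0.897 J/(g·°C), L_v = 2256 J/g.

T_f ≈ 65.1 °C

Let T be the final temperature. ΣQ_i = 0:
steam→water at 100 °C releases m L_v = 20.65×2256 = 46586; condensate cools 100→T: 20.65×4.18×(T − 100) = 86.32(T − 100); original water: 2083.7(T − 42.54); cup: 110.87(T − 42.54)
2280.9 T = 46586 + 8631.7 + 93358 = 148576
T ≈ 65.14 °C (< 100 °C, so full condensation is consistent).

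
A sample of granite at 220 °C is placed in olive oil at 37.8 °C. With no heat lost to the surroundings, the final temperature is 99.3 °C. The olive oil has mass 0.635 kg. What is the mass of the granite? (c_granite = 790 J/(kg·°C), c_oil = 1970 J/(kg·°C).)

Conservation of energy gives ΣQ = 0:
m×790×(99.3 − 220) + 0.635×1970×(99.3 − 37.8) = 0
-95353 m = -76933
m = -76933/-95353 ≈ 0.8068 kg

m ≈ 0.807 kg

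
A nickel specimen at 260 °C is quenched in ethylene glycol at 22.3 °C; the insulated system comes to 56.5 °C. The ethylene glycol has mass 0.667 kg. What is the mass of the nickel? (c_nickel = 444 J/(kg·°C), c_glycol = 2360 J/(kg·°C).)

Energy conservation, ΣQ = 0:
m×444×(56.5 − 260) + 0.667×2360×(56.5 − 22.3) = 0
-90354 m = -53835
m = -53835/-90354 ≈ 0.5958 kg

m ≈ 0.596 kg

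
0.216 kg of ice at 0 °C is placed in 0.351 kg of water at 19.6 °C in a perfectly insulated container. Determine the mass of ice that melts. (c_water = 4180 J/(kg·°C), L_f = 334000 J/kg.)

m_melted ≈ 0.0861 kg

Heat available from the water dropping to 0 °C: 0.351·4180·19.6 = 28757 J.
Melting all 0.216 kg of ice would need 0.216·334000 = 72144 J.
Since 28757 < 72144 J, not all the ice melts; equilibrium is at 0 °C.
m_melt = 28757 / L_f = 0.0861 kg.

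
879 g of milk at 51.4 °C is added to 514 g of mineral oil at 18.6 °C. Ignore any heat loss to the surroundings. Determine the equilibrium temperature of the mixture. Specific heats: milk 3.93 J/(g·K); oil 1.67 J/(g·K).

With ΣQ=0 the equilibrium temperature is the m·c-weighted mean:
T_f = (3454.5*51.4 + 858.38*18.6) / (3454.5 + 858.38)
    = 193526 / 4312.9 ≈ 44.87 °C

T_f ≈ 44.9 °C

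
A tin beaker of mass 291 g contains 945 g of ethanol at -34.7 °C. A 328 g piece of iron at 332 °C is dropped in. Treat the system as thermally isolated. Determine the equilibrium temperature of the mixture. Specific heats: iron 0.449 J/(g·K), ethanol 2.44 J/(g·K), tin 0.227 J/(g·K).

T_f ≈ -13.3 °C

T_f = Σ m_i c_i T_i / Σ m_i c_i:
T_f = (147.27·332 + 2305.8·(-34.7) + 66.06·(-34.7)) / (147.27 + 2305.8 + 66.06)
    = -33409 / 2519.1 ≈ -13.26 °C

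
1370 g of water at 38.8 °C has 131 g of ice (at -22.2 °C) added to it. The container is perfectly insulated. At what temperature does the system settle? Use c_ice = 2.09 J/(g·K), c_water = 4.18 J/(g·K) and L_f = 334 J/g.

T_f ≈ 27.5 °C

Heat gained plus heat lost sum to zero:
ice -22.2→0 °C: 131·2.09·22.2 = 6078.1; latent heat to melt: 131·334 = 43754; meltwater 0→T: 131·4.18·T = 547.58 T; water cools: 1370·4.18·(T − 38.8) = 5726.6(T − 38.8)
6274.2 T = 222192 − 49832 = 172360
T ≈ 27.47 °C — above 0 °C, consistent with complete melting.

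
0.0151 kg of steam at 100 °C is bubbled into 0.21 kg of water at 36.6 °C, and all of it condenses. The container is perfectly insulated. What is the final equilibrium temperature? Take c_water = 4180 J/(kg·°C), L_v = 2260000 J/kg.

T_f ≈ 77.1 °C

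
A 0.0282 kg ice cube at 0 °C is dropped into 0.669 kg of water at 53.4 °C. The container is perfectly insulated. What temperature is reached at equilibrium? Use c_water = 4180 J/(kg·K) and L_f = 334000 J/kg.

T_f ≈ 48.0 °C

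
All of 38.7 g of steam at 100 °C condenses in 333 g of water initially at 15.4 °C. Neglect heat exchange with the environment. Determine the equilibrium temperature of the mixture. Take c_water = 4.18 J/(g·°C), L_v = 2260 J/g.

T_f ≈ 80.5 °C

Taking heat into each body as positive, Σ m c ΔT = 0:
latent heat released on condensation: 38.7×2260 = 87462
  condensed water 100 °C→T: 161.77(T − 100)
  water warms: 333×4.18×(T − 15.4) = 1391.9(T − 15.4)
1553.7 T = 87462 + 16177 + 21436 = 125074
T ≈ 80.50 °C, under the boiling point, so the assumption holds.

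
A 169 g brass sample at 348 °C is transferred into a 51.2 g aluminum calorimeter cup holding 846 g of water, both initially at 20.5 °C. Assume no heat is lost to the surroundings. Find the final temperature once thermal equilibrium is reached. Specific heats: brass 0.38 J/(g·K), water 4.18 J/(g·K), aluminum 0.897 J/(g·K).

T_f ≈ 26.3 °C

Conservation of energy gives ΣQ = 0:
169·0.38·(T − 348) + 846·4.18·(T − 20.5) + 51.2·0.897·(T − 20.5) = 0
64.22(T − 348) + 3536.3(T − 20.5) + 45.93(T − 20.5) = 0
(64.22 + 3536.3 + 45.93) T = 64.22·348 + 3536.3·20.5 + 45.93·20.5
T = 95784/3646.4 ≈ 26.27 °C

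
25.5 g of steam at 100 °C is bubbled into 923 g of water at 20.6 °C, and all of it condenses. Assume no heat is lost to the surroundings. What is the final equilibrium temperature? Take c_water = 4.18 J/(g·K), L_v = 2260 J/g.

T_f ≈ 37.3 °C

Energy conservation, ΣQ = 0:
latent heat released on condensation: 25.5×2260 = 57630
  condensate cools 100→T: 25.5×4.18×(T − 100) = 106.59(T − 100)
  original water: 3858.1(T − 20.6)
3964.7 T = 57630 + 10659 + 79478 = 147767
T ≈ 37.27 °C — below 100 °C, confirming all the steam condensed.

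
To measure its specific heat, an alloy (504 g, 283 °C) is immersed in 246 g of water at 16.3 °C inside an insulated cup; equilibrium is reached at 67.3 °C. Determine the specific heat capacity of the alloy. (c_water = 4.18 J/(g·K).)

Net heat exchanged in the isolated system is zero:
504·c·(67.3 − 283) + 246·4.18·(67.3 − 16.3) = 0
-108713 c = -52442
c = -52442/-108713 ≈ 0.4824 J/(g·K)

c ≈ 0.482 J/(g·K)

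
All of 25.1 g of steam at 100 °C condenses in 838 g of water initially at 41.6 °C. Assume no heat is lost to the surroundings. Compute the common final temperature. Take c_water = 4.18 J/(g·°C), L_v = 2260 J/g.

T_f ≈ 59.0 °C

Net heat exchanged in the isolated system is zero:
condense steam: −25.1×2260 = −56726
  condensate cools 100→T: 25.1×4.18×(T − 100) = 104.92(T − 100)
  original water: 3502.8(T − 41.6)
3607.8 T = 56726 + 10492 + 145718 = 212936
T ≈ 59.02 °C, under the boiling point, so the assumption holds.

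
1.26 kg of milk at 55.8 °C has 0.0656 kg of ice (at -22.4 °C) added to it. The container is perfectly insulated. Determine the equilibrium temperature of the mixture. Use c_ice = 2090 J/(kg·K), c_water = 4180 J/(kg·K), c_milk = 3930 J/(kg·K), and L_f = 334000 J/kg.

T_f ≈ 48.1 °C

Taking heat into each body as positive, Σ m c ΔT = 0:
warm ice to 0 °C: 0.0656×2090×(0 − (-22.4)) = 3071.1
  fusion: m_ice L_f = 0.0656×334000 = 21910
  meltwater 0→T: 0.0656×4180×T = 274.21 T
  milk cools: 1.26×3930×(T − 55.8) = 4951.8(T − 55.8)
5226 T = 276310 − 24982 = 251329
T ≈ 48.09 °C. Since T > 0 °C, the all-ice-melts assumption holds.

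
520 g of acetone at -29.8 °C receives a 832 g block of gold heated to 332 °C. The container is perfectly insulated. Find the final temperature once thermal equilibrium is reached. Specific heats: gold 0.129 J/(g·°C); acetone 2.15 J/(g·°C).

T_f ≈ 1.9 °C

Heat lost by the gold equals heat gained by the acetone:
832*0.129*(332 − T) = 520*2.15*(T − (-29.8))
107.33(332 − T) = 1118(T − (-29.8))
1225.3 T = 2316.5  ⇒  T ≈ 1.89 °C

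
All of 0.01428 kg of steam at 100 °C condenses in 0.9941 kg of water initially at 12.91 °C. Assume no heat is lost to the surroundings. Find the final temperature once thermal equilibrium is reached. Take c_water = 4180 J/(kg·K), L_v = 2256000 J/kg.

T_f ≈ 21.8 °C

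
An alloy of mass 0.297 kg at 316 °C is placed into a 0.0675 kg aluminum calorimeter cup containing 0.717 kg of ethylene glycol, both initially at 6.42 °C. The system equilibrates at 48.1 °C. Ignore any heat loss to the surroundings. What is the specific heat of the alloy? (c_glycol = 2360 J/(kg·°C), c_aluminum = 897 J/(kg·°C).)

c ≈ 918 J/(kg·°C)

Heat gained plus heat lost sum to zero:
0.297×c×(48.1 − 316) + 0.717×2360×(48.1 − 6.42) + 0.0675×897×(48.1 − 6.42) = 0
-79.57 c = -73051
c = -73051/-79.57 ≈ 918.1 J/(kg·°C)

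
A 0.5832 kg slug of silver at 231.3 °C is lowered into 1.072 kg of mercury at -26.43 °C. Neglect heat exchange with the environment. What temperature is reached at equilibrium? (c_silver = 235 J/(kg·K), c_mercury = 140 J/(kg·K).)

Energy conservation, ΣQ = 0:
0.5832·235·(T − 231.3) + 1.072·140·(T − (-26.43)) = 0
137.05(T − 231.3) + 150.08(T − (-26.43)) = 0
287.13 T = 27734
T = 27734 / 287.13 = 96.6 °C

T_f ≈ 96.6 °C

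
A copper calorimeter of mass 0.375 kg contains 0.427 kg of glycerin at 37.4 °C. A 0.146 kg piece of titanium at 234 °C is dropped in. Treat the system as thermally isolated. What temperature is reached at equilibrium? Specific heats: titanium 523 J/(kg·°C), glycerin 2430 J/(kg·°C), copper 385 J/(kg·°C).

T_f ≈ 49.3 °C

Setting the total heat transfer to zero:
0.146·523·(T − 234) + 0.427·2430·(T − 37.4) + 0.375·385·(T − 37.4) = 0
1258.3 T = 62074
T = 62074 / 1258.3 = 49.3 °C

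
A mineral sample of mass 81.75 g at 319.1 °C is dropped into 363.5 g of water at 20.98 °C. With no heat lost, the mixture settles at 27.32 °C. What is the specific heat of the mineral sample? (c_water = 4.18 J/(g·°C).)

Heat lost by the mineral sample = heat gained by the water:
81.75·c·(319.1 − 27.32) = 363.5·4.18·(27.32 − 20.98)
23853 c = 9633.2  ⇒  c ≈ 0.4039 J/(g·°C)

c ≈ 0.404 J/(g·°C)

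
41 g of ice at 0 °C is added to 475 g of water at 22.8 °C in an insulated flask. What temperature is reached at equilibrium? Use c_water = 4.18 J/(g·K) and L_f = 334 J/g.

T_f ≈ 14.6 °C

Sum of m c ΔT and latent-heat terms is zero:
fusion: m_ice L_f = 41×334 = 13694
  meltwater 0→T: 41×4.18×T = 171.38 T
  water: 1985.5(T − 22.8)
2156.9 T = 45269 − 13694 = 31575
T ≈ 14.64 °C (positive, so assuming full melt was valid).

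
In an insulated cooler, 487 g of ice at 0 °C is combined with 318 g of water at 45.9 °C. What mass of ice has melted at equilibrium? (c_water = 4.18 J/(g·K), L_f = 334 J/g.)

m_melted ≈ 183 g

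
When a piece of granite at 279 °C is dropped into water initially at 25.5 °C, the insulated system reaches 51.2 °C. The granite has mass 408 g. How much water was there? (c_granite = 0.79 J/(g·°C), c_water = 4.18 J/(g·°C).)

m ≈ 683 g

Heat gained plus heat lost sum to zero:
408·0.79·(51.2 − 279) + m·4.18·(51.2 − 25.5) = 0
107.43 m = 73424
m = 73424/107.43 ≈ 683.5 g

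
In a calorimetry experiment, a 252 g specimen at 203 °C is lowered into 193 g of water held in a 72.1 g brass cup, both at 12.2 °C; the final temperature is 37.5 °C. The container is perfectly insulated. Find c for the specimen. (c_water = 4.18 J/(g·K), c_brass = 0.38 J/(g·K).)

Setting the total heat transfer to zero:
252·c·(37.5 − 203) + 193·4.18·(37.5 − 12.2) + 72.1·0.38·(37.5 − 12.2) = 0
-41706 c = -21104
c = -21104/-41706 ≈ 0.506 J/(g·K)

c ≈ 0.506 J/(g·K)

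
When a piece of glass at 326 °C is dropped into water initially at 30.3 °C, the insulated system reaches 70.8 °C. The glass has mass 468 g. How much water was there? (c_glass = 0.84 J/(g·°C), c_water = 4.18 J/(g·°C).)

Heat lost by the glass = heat gained by the water:
468·0.84·(326 − 70.8) = m·4.18·(70.8 − 30.3)
169.29 m = 100324  ⇒  m ≈ 592.6 g

m ≈ 593 g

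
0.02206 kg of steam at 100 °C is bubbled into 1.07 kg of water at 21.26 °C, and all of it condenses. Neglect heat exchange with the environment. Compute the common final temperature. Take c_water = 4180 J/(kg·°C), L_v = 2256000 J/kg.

T_f ≈ 33.8 °C

Energy conservation, ΣQ = 0:
steam→water at 100 °C releases m L_v = 0.02206×2256000 = 49767; condensate cools 100→T: 0.02206×4180×(T − 100) = 92.21(T − 100); original water: 4472.6(T − 21.26)
4564.8 T = 49767 + 9221.1 + 95087 = 154076
T ≈ 33.75 °C, under the boiling point, so the assumption holds.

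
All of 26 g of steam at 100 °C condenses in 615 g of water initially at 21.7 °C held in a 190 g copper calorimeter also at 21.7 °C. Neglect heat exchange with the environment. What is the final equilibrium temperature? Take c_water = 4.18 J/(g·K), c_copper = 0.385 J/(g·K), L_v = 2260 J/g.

T_f ≈ 46.1 °C

Net heat exchanged in the isolated system is zero:
condense steam: −26·2260 = −58760
  condensate cools 100→T: 26·4.18·(T − 100) = 108.68(T − 100)
  original water: 2570.7(T − 21.7)
  copper cup: 190·0.385·(T − 21.7) = 73.15(T − 21.7)
2752.5 T = 58760 + 10868 + 57372 = 127000
T ≈ 46.14 °C, under the boiling point, so the assumption holds.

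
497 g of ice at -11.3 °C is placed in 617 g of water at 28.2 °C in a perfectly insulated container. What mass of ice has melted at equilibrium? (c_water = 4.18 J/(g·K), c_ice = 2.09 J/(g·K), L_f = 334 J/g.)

Water can give up m c ΔT = 617×4.18×28.2 = 72729 J before reaching 0 °C.
Warming the ice to 0 °C takes 497×2.09×11.3 = 11738 J, leaving 60992 J for melting.
Melting all 497 g of ice would need 497×334 = 165998 J.
Since 60992 < 165998 J, not all the ice melts; equilibrium is at 0 °C.
m_melt = 60992 / L_f = 182.6 g.

m_melted ≈ 183 g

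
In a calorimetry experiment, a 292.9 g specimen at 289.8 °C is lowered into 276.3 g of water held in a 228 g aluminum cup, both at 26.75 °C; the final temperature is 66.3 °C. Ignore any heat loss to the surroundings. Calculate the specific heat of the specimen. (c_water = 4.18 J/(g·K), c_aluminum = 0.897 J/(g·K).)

c ≈ 0.821 J/(g·K)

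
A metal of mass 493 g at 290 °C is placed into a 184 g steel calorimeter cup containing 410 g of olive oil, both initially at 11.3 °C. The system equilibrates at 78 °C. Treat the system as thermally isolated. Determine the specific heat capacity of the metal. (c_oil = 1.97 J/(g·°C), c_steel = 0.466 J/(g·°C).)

Net heat exchanged in the isolated system is zero:
493·c·(78 − 290) + 410·1.97·(78 − 11.3) + 184·0.466·(78 − 11.3) = 0
-104516 c = -59593
c = -59593/-104516 ≈ 0.5702 J/(g·°C)

c ≈ 0.57 J/(g·°C)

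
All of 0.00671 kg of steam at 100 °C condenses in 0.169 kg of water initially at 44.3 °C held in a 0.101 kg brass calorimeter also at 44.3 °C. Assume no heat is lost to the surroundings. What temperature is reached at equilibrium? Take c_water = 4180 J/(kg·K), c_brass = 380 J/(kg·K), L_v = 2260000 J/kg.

T_f ≈ 65.9 °C

Taking heat into each body as positive, Σ m c ΔT = 0:
latent heat released on condensation: 0.00671×2260000 = 15165
  condensed water 100 °C→T: 28.05(T − 100)
  original water: 706.42(T − 44.3)
  brass cup: 0.101×380×(T − 44.3) = 38.38(T − 44.3)
772.85 T = 15165 + 2804.8 + 32995 = 50964
T ≈ 65.94 °C, under the boiling point, so the assumption holds.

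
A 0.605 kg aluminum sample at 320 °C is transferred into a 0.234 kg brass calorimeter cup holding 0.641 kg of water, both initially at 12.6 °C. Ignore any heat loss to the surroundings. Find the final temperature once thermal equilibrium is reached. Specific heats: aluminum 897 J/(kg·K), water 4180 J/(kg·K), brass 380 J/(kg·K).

T_f ≈ 63.0 °C

Conservation of energy gives ΣQ = 0:
0.605×897×(T − 320) + 0.641×4180×(T − 12.6) + 0.234×380×(T − 12.6) = 0
542.68(T − 320) + 2679.4(T − 12.6) + 88.92(T − 12.6) = 0
3311 T = 208540
T = 208540 / 3311 = 63 °C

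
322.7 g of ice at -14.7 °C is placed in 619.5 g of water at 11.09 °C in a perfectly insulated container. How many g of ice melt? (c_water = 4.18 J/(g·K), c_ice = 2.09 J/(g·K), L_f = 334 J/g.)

Cooling the water to 0 °C releases 619.5×4.18×11.09 = 28718 J.
Warming the ice to 0 °C takes 322.7×2.09×14.7 = 9914.3 J, leaving 18803 J for melting.
Melting all 322.7 g of ice would need 322.7×334 = 107782 J.
That's not enough to melt it all — equilibrium is at 0 °C with ice remaining.
m_melted×334 = 18803  ⇒  m_melted ≈ 56.3 g.

m_melted ≈ 56.3 g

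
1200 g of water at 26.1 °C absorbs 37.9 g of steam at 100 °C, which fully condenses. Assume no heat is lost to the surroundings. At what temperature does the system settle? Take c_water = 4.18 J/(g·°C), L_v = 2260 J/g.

Let T be the final temperature. ΣQ_i = 0:
condense steam: −37.9×2260 = −85654; condensate cools 100→T: 37.9×4.18×(T − 100) = 158.42(T − 100); water warms: 1200×4.18×(T − 26.1) = 5016(T − 26.1)
5174.4 T = 85654 + 15842 + 130918 = 232414
T ≈ 44.92 °C (< 100 °C, so full condensation is consistent).

T_f ≈ 44.9 °C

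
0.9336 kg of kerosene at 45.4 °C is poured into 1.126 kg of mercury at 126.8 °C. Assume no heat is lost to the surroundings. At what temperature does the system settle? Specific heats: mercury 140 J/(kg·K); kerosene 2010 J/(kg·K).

T_f ≈ 51.7 °C

T_f is the heat-capacity-weighted average of the initial temperatures:
T_f = (157.64·126.8 + 1876.5·45.4) / (157.64 + 1876.5)
    = 105183 / 2034.2 ≈ 51.71 °C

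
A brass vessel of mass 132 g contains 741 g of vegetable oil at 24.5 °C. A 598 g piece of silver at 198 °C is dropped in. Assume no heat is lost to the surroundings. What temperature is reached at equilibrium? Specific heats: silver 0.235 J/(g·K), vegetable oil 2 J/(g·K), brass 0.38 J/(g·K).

Energy conservation, ΣQ = 0:
598·0.235·(T − 198) + 741·2·(T − 24.5) + 132·0.38·(T − 24.5) = 0
140.53(T − 198) + 1482(T − 24.5) + 50.16(T − 24.5) = 0
1672.7 T = 65363
T = 65363 / 1672.7 = 39.1 °C

T_f ≈ 39.1 °C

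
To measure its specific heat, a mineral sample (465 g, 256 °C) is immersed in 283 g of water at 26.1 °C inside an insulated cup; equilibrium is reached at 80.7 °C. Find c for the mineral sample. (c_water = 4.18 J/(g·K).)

c ≈ 0.792 J/(g·K)

m_s c (T_s − T_f) = m_water c_water (T_f − T_0):
465×c×(256 − 80.7) = 283×4.18×(80.7 − 26.1)
81514 c = 64589  ⇒  c ≈ 0.7924 J/(g·K)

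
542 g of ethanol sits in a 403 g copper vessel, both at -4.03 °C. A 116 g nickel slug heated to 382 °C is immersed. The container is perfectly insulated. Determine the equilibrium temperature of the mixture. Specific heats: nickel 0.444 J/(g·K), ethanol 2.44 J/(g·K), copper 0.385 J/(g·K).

Heat gained plus heat lost sum to zero:
116*0.444*(T − 382) + 542*2.44*(T − (-4.03)) + 403*0.385*(T − (-4.03)) = 0
51.5(T − 382) + 1322.5(T − (-4.03)) + 155.16(T − (-4.03)) = 0
1529.1 T = 13720
T = 13720 / 1529.1 = 8.97 °C

T_f ≈ 9.0 °C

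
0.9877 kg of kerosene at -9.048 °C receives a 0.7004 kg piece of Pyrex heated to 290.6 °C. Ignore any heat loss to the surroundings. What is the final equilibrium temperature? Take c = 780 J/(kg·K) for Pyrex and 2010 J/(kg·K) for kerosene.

|Q_Pyrex| = |Q_kerosene|:
0.7004*780*(290.6 − T) = 0.9877*2010*(T − (-9.048))
546.31(290.6 − T) = 1985.3(T − (-9.048))
2531.6 T = 140795  ⇒  T ≈ 55.62 °C

T_f ≈ 55.6 °C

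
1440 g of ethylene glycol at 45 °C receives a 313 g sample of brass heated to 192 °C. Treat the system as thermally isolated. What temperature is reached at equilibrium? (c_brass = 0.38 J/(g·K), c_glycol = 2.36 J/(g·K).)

Energy conservation, ΣQ = 0:
313·0.38·(T − 192) + 1440·2.36·(T − 45) = 0
118.94(T − 192) + 3398.4(T − 45) = 0
(118.94 + 3398.4) T = 118.94·192 + 3398.4·45
T = 175764/3517.3 ≈ 49.97 °C

T_f ≈ 50.0 °C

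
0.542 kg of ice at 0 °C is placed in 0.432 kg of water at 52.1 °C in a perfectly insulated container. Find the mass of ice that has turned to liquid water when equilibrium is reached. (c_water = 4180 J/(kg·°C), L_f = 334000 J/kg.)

m_melted ≈ 0.282 kg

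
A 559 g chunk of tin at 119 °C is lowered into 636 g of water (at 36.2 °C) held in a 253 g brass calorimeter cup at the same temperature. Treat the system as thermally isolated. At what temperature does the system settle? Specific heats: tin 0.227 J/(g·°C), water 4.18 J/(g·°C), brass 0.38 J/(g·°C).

T_f ≈ 39.8 °C

Net heat exchanged in the isolated system is zero:
559·0.227·(T − 119) + 636·4.18·(T − 36.2) + 253·0.38·(T − 36.2) = 0
126.89(T − 119) + 2658.5(T − 36.2) + 96.14(T − 36.2) = 0
2881.5 T = 114818
T = 114818 / 2881.5 = 39.8 °C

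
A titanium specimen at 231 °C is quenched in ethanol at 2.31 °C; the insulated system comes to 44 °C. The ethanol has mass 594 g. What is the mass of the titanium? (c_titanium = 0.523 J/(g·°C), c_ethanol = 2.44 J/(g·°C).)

Heat gained plus heat lost sum to zero:
m·0.523·(44 − 231) + 594·2.44·(44 − 2.31) = 0
-97.8 m = -60424
m = -60424/-97.8 ≈ 617.8 g

m ≈ 618 g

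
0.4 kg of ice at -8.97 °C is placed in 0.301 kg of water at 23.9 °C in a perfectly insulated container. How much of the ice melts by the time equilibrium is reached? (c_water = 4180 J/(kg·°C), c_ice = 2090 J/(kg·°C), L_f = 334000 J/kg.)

m_melted ≈ 0.0676 kg

Water can give up m c ΔT = 0.301·4180·23.9 = 30071 J before reaching 0 °C.
Of that, 0.4·2090·8.97 = 7498.9 J goes to bring the ice to 0 °C, leaving 22572 J.
Melting all 0.4 kg of ice would need 0.4·334000 = 133600 J.
Since 22572 < 133600 J, not all the ice melts; equilibrium is at 0 °C.
m_melted·334000 = 22572  ⇒  m_melted ≈ 0.06758 kg.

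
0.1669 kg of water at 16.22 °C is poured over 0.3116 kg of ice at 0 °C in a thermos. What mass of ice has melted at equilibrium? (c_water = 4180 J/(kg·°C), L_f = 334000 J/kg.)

Cooling the water to 0 °C releases 0.1669×4180×16.22 = 11316 J.
Melting all 0.3116 kg of ice would need 0.3116×334000 = 104074 J.
11316 J < 104074 J, so only part of the ice melts and the system sits at 0 °C.
Mass melted = 11316/334000 ≈ 0.03388 kg.

m_melted ≈ 0.0339 kg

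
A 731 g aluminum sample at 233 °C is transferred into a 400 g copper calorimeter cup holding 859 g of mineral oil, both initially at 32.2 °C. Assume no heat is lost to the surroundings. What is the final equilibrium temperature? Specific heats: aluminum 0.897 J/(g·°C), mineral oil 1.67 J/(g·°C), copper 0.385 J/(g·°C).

T_f ≈ 90.9 °C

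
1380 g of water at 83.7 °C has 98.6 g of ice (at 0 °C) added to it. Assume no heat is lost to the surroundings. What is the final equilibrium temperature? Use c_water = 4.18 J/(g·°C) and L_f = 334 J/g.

Setting the total heat transfer to zero:
latent heat to melt: 98.6·334 = 32932; meltwater 0→T: 98.6·4.18·T = 412.15 T; water: 5768.4(T − 83.7)
6180.5 T = 482815 − 32932 = 449883
T ≈ 72.79 °C — above 0 °C, consistent with complete melting.

T_f ≈ 72.8 °C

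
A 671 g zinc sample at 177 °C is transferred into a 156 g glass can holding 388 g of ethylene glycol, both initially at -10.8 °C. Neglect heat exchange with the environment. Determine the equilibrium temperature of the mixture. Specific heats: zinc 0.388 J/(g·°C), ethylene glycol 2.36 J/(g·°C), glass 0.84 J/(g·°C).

T_f ≈ 26.6 °C

Taking heat into each body as positive, Σ m c ΔT = 0:
671×0.388×(T − 177) + 388×2.36×(T − (-10.8)) + 156×0.84×(T − (-10.8)) = 0
260.35(T − 177) + 915.68(T − (-10.8)) + 131.04(T − (-10.8)) = 0
1307.1 T = 34777
T = 34777 / 1307.1 = 26.6 °C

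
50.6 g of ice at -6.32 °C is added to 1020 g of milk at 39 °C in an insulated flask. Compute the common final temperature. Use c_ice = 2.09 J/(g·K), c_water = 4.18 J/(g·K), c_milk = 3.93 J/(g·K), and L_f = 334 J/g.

T_f ≈ 32.9 °C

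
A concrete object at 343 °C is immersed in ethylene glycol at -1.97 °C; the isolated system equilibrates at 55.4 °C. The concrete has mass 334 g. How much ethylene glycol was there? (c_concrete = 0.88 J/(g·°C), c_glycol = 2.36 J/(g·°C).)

Setting the total heat transfer to zero:
334·0.88·(55.4 − 343) + m·2.36·(55.4 − (-1.97)) = 0
135.39 m = 84531
m = 84531/135.39 ≈ 624.3 g

m ≈ 624 g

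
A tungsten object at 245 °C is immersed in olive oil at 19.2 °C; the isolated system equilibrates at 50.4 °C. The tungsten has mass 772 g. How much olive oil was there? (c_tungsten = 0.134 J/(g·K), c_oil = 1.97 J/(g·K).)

Heat lost by the tungsten = heat gained by the oil:
772·0.134·(245 − 50.4) = m·1.97·(50.4 − 19.2)
61.46 m = 20131  ⇒  m ≈ 327.5 g

m ≈ 328 g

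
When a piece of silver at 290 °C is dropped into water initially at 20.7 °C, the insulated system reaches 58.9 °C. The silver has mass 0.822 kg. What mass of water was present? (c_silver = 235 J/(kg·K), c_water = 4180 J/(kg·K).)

Conservation of energy gives ΣQ = 0:
0.822·235·(58.9 − 290) + m·4180·(58.9 − 20.7) = 0
159676 m = 44642
m = 44642/159676 ≈ 0.2796 kg

m ≈ 0.28 kg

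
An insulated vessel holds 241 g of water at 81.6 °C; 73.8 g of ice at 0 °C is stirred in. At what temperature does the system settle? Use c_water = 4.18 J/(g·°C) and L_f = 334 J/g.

T_f ≈ 43.7 °C

Let T be the final temperature. ΣQ_i = 0:
latent heat to melt: 73.8×334 = 24649; warm the meltwater: 308.48 T; water cools: 241×4.18×(T − 81.6) = 1007.4(T − 81.6)
1315.9 T = 82202 − 24649 = 57553
T ≈ 43.74 °C. Since T > 0 °C, the all-ice-melts assumption holds.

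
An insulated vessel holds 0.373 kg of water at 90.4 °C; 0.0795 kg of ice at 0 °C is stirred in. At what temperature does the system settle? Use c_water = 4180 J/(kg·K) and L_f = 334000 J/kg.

Energy balance with sensible and latent terms:
melt ice: 0.0795×334000 = 26553; meltwater 0→T: 0.0795×4180×T = 332.31 T; water: 1559.1(T − 90.4)
1891.5 T = 140946 − 26553 = 114393
T ≈ 60.48 °C. Since T > 0 °C, the all-ice-melts assumption holds.

T_f ≈ 60.5 °C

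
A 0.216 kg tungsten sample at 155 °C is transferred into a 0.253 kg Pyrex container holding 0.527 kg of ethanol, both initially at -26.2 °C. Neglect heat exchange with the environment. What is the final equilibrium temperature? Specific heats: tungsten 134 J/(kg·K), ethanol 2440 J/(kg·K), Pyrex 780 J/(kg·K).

T_f ≈ -22.7 °C

Taking heat into each body as positive, Σ m c ΔT = 0:
0.216*134*(T − 155) + 0.527*2440*(T − (-26.2)) + 0.253*780*(T − (-26.2)) = 0
28.94(T − 155) + 1285.9(T − (-26.2)) + 197.34(T − (-26.2)) = 0
1512.2 T = -34374
T ≈ -22.73 °C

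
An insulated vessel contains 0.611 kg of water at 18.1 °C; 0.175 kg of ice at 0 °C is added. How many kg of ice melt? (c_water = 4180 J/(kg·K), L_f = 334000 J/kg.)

Heat available from the water dropping to 0 °C: 0.611×4180×18.1 = 46227 J.
To melt every bit of ice: 0.175×334000 = 58450 J.
46227 J < 58450 J, so only part of the ice melts and the system sits at 0 °C.
Mass melted = 46227/334000 ≈ 0.1384 kg.

m_melted ≈ 0.138 kg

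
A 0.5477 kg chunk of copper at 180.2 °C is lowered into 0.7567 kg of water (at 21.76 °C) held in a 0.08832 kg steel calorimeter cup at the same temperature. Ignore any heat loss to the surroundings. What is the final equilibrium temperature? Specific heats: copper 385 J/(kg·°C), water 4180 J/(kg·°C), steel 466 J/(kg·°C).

T_f ≈ 31.5 °C

Net heat exchanged in the isolated system is zero:
0.5477×385×(T − 180.2) + 0.7567×4180×(T − 21.76) + 0.08832×466×(T − 21.76) = 0
(210.86 + 3163 + 41.16) T = 210.86×180.2 + 3163×21.76 + 41.16×21.76
T = 107720 / 3415 = 31.5 °C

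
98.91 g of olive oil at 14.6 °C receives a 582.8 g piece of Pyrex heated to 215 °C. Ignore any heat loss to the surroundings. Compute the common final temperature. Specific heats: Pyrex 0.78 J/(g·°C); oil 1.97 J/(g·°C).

Conservation of energy gives ΣQ = 0:
582.8×0.78×(T − 215) + 98.91×1.97×(T − 14.6) = 0
(454.58 + 194.85) T = 454.58×215 + 194.85×14.6
T ≈ 154.87 °C

T_f ≈ 154.9 °C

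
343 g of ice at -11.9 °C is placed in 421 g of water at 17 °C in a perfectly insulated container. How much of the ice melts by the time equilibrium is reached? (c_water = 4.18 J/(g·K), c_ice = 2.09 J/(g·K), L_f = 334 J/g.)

Water can give up m c ΔT = 421·4.18·17 = 29916 J before reaching 0 °C.
Warming the ice to 0 °C takes 343·2.09·11.9 = 8530.8 J, leaving 21386 J for melting.
To melt every bit of ice: 343·334 = 114562 J.
21386 J < 114562 J, so only part of the ice melts and the system sits at 0 °C.
m_melt = 21386 / L_f = 64.03 g.

m_melted ≈ 64 g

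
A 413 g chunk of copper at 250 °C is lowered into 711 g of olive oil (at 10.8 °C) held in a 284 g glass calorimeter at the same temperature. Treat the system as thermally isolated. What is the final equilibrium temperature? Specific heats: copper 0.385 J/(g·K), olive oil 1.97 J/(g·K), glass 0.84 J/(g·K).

T_f ≈ 32.0 °C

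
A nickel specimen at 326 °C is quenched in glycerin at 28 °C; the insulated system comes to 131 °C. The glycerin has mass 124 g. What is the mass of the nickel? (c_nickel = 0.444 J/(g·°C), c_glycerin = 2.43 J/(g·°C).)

m ≈ 358 g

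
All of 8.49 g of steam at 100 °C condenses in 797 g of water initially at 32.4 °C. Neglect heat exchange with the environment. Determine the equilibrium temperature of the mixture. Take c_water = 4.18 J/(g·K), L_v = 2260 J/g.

Conservation of energy gives ΣQ = 0:
latent heat released on condensation: 8.49·2260 = 19187
  condensate cools 100→T: 8.49·4.18·(T − 100) = 35.49(T − 100)
  water warms: 797·4.18·(T − 32.4) = 3331.5(T − 32.4)
3366.9 T = 19187 + 3548.8 + 107939 = 130676
T ≈ 38.81 °C — below 100 °C, confirming all the steam condensed.

T_f ≈ 38.8 °C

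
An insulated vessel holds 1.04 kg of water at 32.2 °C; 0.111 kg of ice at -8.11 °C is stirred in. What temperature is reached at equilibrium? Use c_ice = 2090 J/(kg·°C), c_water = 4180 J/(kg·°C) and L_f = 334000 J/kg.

Energy balance with sensible and latent terms:
ice -8.11→0 °C: 0.111×2090×8.11 = 1881.4
  melt ice: 0.111×334000 = 37074
  warm the meltwater: 463.98 T
  water cools: 1.04×4180×(T − 32.2) = 4347.2(T − 32.2)
4811.2 T = 139980 − 38955 = 101024
T ≈ 21.00 °C. Since T > 0 °C, the all-ice-melts assumption holds.

T_f ≈ 21.0 °C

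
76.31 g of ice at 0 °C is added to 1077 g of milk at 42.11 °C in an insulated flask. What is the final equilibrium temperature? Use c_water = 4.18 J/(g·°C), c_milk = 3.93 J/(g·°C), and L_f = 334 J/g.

T_f ≈ 33.6 °C

Setting the total heat transfer to zero:
fusion: m_ice L_f = 76.31·334 = 25488
  warm the meltwater: 318.98 T
  milk: 4232.6(T − 42.11)
4551.6 T = 178235 − 25488 = 152748
T ≈ 33.56 °C. Since T > 0 °C, the all-ice-melts assumption holds.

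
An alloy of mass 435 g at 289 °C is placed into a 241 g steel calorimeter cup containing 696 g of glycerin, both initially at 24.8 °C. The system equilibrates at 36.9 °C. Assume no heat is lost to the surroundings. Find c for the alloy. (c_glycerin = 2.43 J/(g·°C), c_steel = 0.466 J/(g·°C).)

Energy conservation, ΣQ = 0:
435×c×(36.9 − 289) + 696×2.43×(36.9 − 24.8) + 241×0.466×(36.9 − 24.8) = 0
-109664 c = -21823
c = -21823/-109664 ≈ 0.199 J/(g·°C)

c ≈ 0.199 J/(g·°C)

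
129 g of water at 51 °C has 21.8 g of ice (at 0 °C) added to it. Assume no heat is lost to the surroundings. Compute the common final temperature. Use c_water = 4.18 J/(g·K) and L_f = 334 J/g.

T_f ≈ 32.1 °C

Net heat exchanged in the isolated system is zero:
fusion: m_ice L_f = 21.8·334 = 7281.2; meltwater 0→T: 21.8·4.18·T = 91.12 T; water cools: 129·4.18·(T − 51) = 539.22(T − 51)
630.34 T = 27500 − 7281.2 = 20219
T ≈ 32.08 °C. Since T > 0 °C, the all-ice-melts assumption holds.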